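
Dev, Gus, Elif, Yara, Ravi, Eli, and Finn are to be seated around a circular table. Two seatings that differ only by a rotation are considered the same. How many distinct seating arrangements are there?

720

Fix one person's seat to break rotational symmetry; the remaining 6 people can be arranged in (6)! = 720 ways.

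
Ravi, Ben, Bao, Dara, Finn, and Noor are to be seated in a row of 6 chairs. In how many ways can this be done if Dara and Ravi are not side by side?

480

There are 6! = 720 arrangements in all. If Dara and Ravi are adjacent, merging them into one block gives 2·(5)! = 240 arrangements.
So 720 − 240 = 480 arrangements keep them apart.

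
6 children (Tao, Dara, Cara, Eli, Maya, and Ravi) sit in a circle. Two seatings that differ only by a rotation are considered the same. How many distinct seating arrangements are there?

Around a circle, 6 distinct people have 6!/6 = (5)! = 120 rotationally distinct seatings.

120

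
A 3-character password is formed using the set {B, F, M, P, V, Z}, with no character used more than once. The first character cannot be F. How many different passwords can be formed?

The first character has 6−1 = 5 choices (anything except F).
The remaining 2 characters are filled from the other 5 symbols without repetition: 5 × 4 = 20.
Total: 5 × 20 = 100.

100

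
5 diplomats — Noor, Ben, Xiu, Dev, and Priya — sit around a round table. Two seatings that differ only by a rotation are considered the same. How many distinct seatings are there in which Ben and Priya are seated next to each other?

Glue Ben and Priya into a block (2 internal orders). Seating 4 units around a circle gives (3)! arrangements.
So 2 × (3)! = 2 × 6 = 12.

12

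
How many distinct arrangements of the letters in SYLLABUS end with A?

Fix A in the last position and arrange the remaining 7 letters.
Those 7 letters have L appearing twice and S appearing twice, giving (7)!/(2!·2!) = 1260.

1260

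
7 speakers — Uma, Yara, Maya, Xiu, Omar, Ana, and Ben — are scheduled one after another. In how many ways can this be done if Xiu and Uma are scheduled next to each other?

1440

Treat {Xiu, Uma} as a single unit. There are 6 units to order, and the pair itself can be ordered 2 ways.
So the count is 2·(6)! = 1440.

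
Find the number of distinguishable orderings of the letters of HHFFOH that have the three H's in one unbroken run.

12

Treat the 3 copies of H as a single block. The multiset to arrange is then {HHH, F, F, O}, 4 items in all.
That gives (4)!/(2!) = 12 arrangements.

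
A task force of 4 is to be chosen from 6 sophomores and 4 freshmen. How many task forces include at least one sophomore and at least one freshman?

194

Unrestricted: C(10,4) = 210 ways to pick any 4 of the 10.
Subtract selections that omit an entire group: no sophomores → C(4,4) = 1; no freshmen → C(6,4) = 15.
Both groups omitted at once is impossible, so 210 − 16 = 194.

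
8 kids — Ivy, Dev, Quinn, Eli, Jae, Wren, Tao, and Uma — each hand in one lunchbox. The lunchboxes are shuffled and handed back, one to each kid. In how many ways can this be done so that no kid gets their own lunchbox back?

14833

Let Aᵢ be the assignments in which kid i gets their own lunchbox. We want the size of the complement of A₁∪…∪A_8.
By inclusion–exclusion this is Σ_{j=0}^{8} (−1)^j C(8,j)·(8−j)!.
Computing: 40320 − 40320 + 20160 − 6720 + 1680 − 336 + 56 − 8 + 1 = 14833.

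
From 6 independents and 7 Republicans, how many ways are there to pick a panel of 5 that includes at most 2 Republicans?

531

Split by how many Republicans are chosen (0 through 2).
Sum: C(7,0)·C(6,5) + C(7,1)·C(6,4) + C(7,2)·C(6,3) = 6 + 105 + 420 = 531.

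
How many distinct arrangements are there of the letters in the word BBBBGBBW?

Letter multiplicities in BBBBGBBW: B×6, G×1, W×1.
So there are 8! / (6!) = 56 distinguishable arrangements.

56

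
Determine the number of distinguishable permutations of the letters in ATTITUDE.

ATTITUDE has 8 letters with T appearing 3 times.
Dividing 8! = 40320 by 3! = 6 for the repeated letters gives 6720.

6720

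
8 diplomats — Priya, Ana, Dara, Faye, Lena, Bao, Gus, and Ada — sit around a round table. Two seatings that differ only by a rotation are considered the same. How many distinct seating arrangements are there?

5040

Around a circle, 8 distinct people have 8!/8 = (7)! = 5040 rotationally distinct seatings.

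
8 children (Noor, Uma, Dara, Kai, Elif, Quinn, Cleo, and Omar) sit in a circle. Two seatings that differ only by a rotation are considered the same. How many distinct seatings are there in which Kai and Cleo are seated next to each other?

1440

Treat {Kai, Cleo} as one unit (2 internal orders) and seat the resulting 7 units around the table: (6)! circular arrangements.
So 2 × (6)! = 2 × 720 = 1440.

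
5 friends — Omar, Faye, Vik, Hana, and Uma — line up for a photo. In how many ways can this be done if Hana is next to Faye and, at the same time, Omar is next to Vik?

Treat {Hana,Faye} as one block (2 orders) and {Omar,Vik} as another (2 orders).
That leaves 3 units to arrange: 2 × 2 × 3! = 4 × 6 = 24.

24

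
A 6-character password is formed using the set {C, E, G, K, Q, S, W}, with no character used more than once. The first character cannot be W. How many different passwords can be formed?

4320

The first character has 7−1 = 6 choices (anything except W).
The remaining 5 characters are filled from the other 6 symbols without repetition: 6 × 5 × 4 × 3 × 2 = 720.
Total: 6 × 720 = 4320.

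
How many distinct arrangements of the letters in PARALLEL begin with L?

With the first slot taken by L, it remains to arrange the other 7 letters (PARALEL).
Those 7 letters have A appearing twice and L appearing twice, giving (7)!/(2!·2!) = 1260.

1260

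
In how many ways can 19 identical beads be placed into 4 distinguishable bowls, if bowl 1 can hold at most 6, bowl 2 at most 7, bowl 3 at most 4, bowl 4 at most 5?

By stars and bars, unrestricted non-negative solutions to x_1+…+x_4 = 19 number C(19+3,3) = 1540.
Subtract solutions that violate a single cap (substitute x_i' = x_i − (cap_i+1)): x_1 ≥ 7 gives C(15,3) = 455; x_2 ≥ 8 gives C(14,3) = 364; x_3 ≥ 5 gives C(17,3) = 680; x_4 ≥ 6 gives C(16,3) = 560. Together 2059.
Add back pairs where two caps are both exceeded: 35 + 120 + 84 + 84 + 56 + 165 = 544.
Subtract triples: 0 + 0 + 4 + 1 = 5.
By inclusion–exclusion the count is 1540 − 2059 + 544 − 5 = 20.

20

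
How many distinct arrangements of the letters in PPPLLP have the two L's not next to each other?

10

There are 6!/(4!·2!) = 15 arrangements of PPPLLP in total.
Arrangements with the L's together: treat LL as one letter, giving (5)!/(4!) = 5.
Hence 15 − 5 = 10.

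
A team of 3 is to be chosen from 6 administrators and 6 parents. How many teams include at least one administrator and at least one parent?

Total 3-person selections from all 12: C(12,3) = 220.
Selections missing a whole group: no administrators → C(6,3) = 20; no parents → C(6,3) = 20.
Both groups omitted at once is impossible, so 220 − 40 = 180.

180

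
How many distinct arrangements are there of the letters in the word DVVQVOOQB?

The 9 letters of DVVQVOOQB have repeats: O appearing twice, Q appearing twice, and V appearing 3 times.
So there are 9! / (3!·2!·2!) = 15120 distinguishable arrangements.

15120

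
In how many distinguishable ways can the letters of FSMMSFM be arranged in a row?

210

The 7 letters of FSMMSFM have repeats: F appearing twice, M appearing 3 times, and S appearing twice.
Dividing 7! = 5040 by 3!·2!·2! = 24 for the repeated letters gives 210.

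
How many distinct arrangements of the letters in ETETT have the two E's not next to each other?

6

Total arrangements of ETETT: 5!/(3!·2!) = 10.
If the two E's are adjacent, glue them into one block, leaving 4 items to arrange: (4)!/(3!) = 4 ways.
Hence 10 − 4 = 6.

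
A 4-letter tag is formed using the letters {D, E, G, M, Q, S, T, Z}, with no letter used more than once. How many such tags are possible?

1680

This is a permutation of 4 out of 8: P(8,4) = 8!/4!.
That product is 8 × 7 × 6 × 5 = 1680.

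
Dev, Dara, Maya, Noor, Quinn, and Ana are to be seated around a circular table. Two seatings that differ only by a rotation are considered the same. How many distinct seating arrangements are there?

Around a circle, 6 distinct people have 6!/6 = (5)! = 120 rotationally distinct seatings.

120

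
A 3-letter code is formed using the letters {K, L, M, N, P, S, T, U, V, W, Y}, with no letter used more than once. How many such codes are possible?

With no repetition, fill the 3 letters in order: 11 choices, then 10, down to 9.
11 × 10 × 9 = 990.

990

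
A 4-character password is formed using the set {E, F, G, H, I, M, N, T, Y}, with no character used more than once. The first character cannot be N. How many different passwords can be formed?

2688

The first character has 9−1 = 8 choices (anything except N).
The remaining 3 characters are filled from the other 8 symbols without repetition: 8 × 7 × 6 = 336.
Total: 8 × 336 = 2688.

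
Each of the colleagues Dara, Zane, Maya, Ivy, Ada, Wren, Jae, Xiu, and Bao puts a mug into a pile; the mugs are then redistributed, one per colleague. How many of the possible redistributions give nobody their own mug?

This is the derangement count D_9: permutations of 9 items with no fixed point.
By inclusion–exclusion this is Σ_{j=0}^{9} (−1)^j C(9,j)·(9−j)!.
Computing: 362880 − 362880 + 181440 − 60480 + 15120 − 3024 + 504 − 72 + 9 − 1 = 133496.

133496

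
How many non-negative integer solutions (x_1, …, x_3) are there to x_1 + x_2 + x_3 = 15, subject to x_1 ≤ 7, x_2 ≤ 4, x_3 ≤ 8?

15

Without the upper bounds there are C(17,2) = 136 ways to split 15 among 3 variables.
Subtract solutions that violate a single cap (substitute x_i' = x_i − (cap_i+1)): x_1 ≥ 8 gives C(9,2) = 36; x_2 ≥ 5 gives C(12,2) = 66; x_3 ≥ 9 gives C(8,2) = 28. Together 130.
Add back pairs where two caps are both exceeded: 6 + 0 + 3 = 9.
By inclusion–exclusion the count is 136 − 130 + 9 = 15.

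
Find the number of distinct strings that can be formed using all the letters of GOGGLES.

840

The 7 letters of GOGGLES have repeats: G appearing 3 times.
So there are 7! / (3!) = 840 distinguishable arrangements.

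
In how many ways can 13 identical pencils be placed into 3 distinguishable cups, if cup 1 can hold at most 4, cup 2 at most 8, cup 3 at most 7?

Without the upper bounds there are C(15,2) = 105 ways to split 13 among 3 cups.
Subtract solutions that violate a single cap (substitute x_i' = x_i − (cap_i+1)): x_1 ≥ 5 gives C(10,2) = 45; x_2 ≥ 9 gives C(6,2) = 15; x_3 ≥ 8 gives C(7,2) = 21. Together 81.
Add back pairs where two caps are both exceeded: 0 + 1 + 0 = 1.
By inclusion–exclusion the count is 105 − 81 + 1 = 25.

25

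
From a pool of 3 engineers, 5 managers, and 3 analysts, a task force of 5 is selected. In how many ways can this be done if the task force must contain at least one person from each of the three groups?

345

Unrestricted: C(11,5) = 462 ways to pick any 5 of the 11.
Subtract selections that omit an entire group: no engineers → C(8,5) = 56; no managers → C(6,5) = 6; no analysts → C(8,5) = 56.
Add back selections omitting two groups (i.e. drawn from a single group): C(3,5) + C(5,5) + C(3,5) = 1.
By inclusion–exclusion: 462 − 118 + 1 = 345.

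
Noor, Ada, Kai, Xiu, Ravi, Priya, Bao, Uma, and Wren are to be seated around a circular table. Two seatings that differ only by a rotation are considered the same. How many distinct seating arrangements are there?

Fix one person's seat to break rotational symmetry; the remaining 8 people can be arranged in (8)! = 40320 ways.

40320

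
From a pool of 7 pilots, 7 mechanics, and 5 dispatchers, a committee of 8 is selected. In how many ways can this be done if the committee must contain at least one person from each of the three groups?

71589

Unrestricted: C(19,8) = 75582 ways to pick any 8 of the 19.
Subtract selections that omit an entire group: no pilots → C(12,8) = 495; no mechanics → C(12,8) = 495; no dispatchers → C(14,8) = 3003.
Add back selections omitting two groups (i.e. drawn from a single group): C(7,8) + C(7,8) + C(5,8) = 0.
By inclusion–exclusion: 75582 − 3993 + 0 = 71589.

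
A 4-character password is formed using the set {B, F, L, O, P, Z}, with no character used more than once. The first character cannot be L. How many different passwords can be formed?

300

The first character has 6−1 = 5 choices (anything except L).
The remaining 3 characters are filled from the other 5 symbols without repetition: 5 × 4 × 3 = 60.
Total: 5 × 60 = 300.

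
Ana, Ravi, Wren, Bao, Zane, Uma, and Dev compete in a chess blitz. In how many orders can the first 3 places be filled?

210

There are 7 choices for 1st place, 6 for 2nd, and 5 for 3rd.
That gives 7 × 6 × 5 = 210.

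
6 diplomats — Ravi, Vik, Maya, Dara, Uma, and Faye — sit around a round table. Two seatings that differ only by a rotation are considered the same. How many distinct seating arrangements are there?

Fix one person's seat to break rotational symmetry; the remaining 5 people can be arranged in (5)! = 120 ways.

120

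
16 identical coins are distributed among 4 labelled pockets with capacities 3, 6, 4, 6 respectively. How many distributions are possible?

20

By stars and bars, unrestricted non-negative solutions to x_1+…+x_4 = 16 number C(16+3,3) = 969.
Subtract solutions that violate a single cap (substitute x_i' = x_i − (cap_i+1)): x_1 ≥ 4 gives C(15,3) = 455; x_2 ≥ 7 gives C(12,3) = 220; x_3 ≥ 5 gives C(14,3) = 364; x_4 ≥ 7 gives C(12,3) = 220. Together 1259.
Add back pairs where two caps are both exceeded: 56 + 120 + 56 + 35 + 10 + 35 = 312.
Subtract triples: 1 + 0 + 1 + 0 = 2.
By inclusion–exclusion the count is 969 − 1259 + 312 − 2 = 20.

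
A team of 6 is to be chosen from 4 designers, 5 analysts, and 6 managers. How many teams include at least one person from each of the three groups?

Total 6-person selections from all 15: C(15,6) = 5005.
Selections missing a whole group: no designers → C(11,6) = 462; no analysts → C(10,6) = 210; no managers → C(9,6) = 84.
Add back selections omitting two groups (i.e. drawn from a single group): C(4,6) + C(5,6) + C(6,6) = 1.
By inclusion–exclusion: 5005 − 756 + 1 = 4250.

4250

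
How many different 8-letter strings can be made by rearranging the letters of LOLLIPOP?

The 8 letters of LOLLIPOP have repeats: L appearing 3 times, O appearing twice, and P appearing twice.
Dividing 8! = 40320 by 3!·2!·2! = 24 for the repeated letters gives 1680.

1680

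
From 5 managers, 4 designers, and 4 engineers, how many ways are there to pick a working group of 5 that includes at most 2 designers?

1134

Split by how many designers are chosen (0 through 2).
Sum: C(4,0)·C(9,5) + C(4,1)·C(9,4) + C(4,2)·C(9,3) = 126 + 504 + 504 = 1134.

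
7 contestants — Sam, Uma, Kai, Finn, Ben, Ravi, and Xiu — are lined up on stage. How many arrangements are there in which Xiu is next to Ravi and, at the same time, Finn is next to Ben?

Treat {Xiu,Ravi} as one block (2 orders) and {Finn,Ben} as another (2 orders).
That leaves 5 units to arrange: 2 × 2 × 5! = 4 × 120 = 480.

480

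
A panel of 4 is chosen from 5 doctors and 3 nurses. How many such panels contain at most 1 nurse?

Split by how many nurses are chosen (0 through 1).
Sum: C(3,0)·C(5,4) + C(3,1)·C(5,3) = 5 + 30 = 35.

35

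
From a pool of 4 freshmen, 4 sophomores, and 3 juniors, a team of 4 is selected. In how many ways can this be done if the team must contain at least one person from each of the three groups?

Unrestricted: C(11,4) = 330 ways to pick any 4 of the 11.
Subtract selections that omit an entire group: no freshmen → C(7,4) = 35; no sophomores → C(7,4) = 35; no juniors → C(8,4) = 70.
Add back selections omitting two groups (i.e. drawn from a single group): C(4,4) + C(4,4) + C(3,4) = 2.
By inclusion–exclusion: 330 − 140 + 2 = 192.

192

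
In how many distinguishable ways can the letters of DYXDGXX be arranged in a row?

420

DYXDGXX has 7 letters with D appearing twice and X appearing 3 times.
Dividing 7! = 5040 by 3!·2! = 12 for the repeated letters gives 420.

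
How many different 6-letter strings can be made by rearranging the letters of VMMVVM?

Letter multiplicities in VMMVVM: M×3, V×3.
Dividing 6! = 720 by 3!·3! = 36 for the repeated letters gives 20.

20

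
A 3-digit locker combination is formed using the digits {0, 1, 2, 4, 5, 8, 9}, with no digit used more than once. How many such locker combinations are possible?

Choose and order 3 of the 7 symbols: the first digit has 7 options, the next 6, then 5.
That product is 7 × 6 × 5 = 210.

210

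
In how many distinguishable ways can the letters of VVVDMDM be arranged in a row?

VVVDMDM has 7 letters with D appearing twice, M appearing twice, and V appearing 3 times.
Dividing 7! = 5040 by 3!·2!·2! = 24 for the repeated letters gives 210.

210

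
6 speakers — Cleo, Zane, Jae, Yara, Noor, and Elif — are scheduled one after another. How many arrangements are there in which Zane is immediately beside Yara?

240

Treat {Zane, Yara} as a single unit. There are 5 units to order, and the pair itself can be ordered 2 ways.
So the count is 2·(5)! = 240.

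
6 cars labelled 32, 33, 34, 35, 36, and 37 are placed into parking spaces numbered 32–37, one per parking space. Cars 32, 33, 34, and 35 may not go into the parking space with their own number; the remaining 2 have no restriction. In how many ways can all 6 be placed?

Let Aᵢ (for 32 ≤ i ≤ 35) be the placements that put car i in its forbidden parking space. Any j of these fix j positions, leaving (6−j)! ways to fill the rest, and there are C(4,j) ways to pick which j.
By inclusion–exclusion, the number of valid placements is Σ_{j=0}^{4} (−1)^j C(4,j)·(6−j)!.
Computing: 720 − 480 + 144 − 24 + 2 = 362.

362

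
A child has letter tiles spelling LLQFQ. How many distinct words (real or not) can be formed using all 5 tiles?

Letter multiplicities in LLQFQ: F×1, L×2, Q×2.
So there are 5! / (2!·2!) = 30 distinguishable arrangements.

30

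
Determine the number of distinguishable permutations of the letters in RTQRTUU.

630

The 7 letters of RTQRTUU have repeats: R appearing twice, T appearing twice, and U appearing twice.
So there are 7! / (2!·2!·2!) = 630 distinguishable arrangements.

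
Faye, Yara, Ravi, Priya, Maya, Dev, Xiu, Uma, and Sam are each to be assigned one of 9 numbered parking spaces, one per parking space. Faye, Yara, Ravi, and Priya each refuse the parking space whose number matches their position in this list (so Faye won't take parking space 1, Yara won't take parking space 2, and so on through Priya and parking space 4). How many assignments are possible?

Let Aᵢ (for 1 ≤ i ≤ 4) be the placements that put person i in their forbidden parking space. Any j of these fix j positions, leaving (9−j)! ways to fill the rest, and there are C(4,j) ways to pick which j.
By inclusion–exclusion, the number of valid placements is Σ_{j=0}^{4} (−1)^j C(4,j)·(9−j)!.
Computing: 362880 − 161280 + 30240 − 2880 + 120 = 229080.

229080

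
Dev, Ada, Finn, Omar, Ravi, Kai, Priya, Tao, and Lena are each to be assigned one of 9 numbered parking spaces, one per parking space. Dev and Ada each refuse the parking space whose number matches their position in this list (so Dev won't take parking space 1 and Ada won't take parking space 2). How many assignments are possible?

Let Aᵢ (for i ∈ {1, 2}) be the placements that put person i in their forbidden parking space. Any j of these fix j positions, leaving (9−j)! ways to fill the rest, and there are C(2,j) ways to pick which j.
By inclusion–exclusion, the number of valid placements is Σ_{j=0}^{2} (−1)^j C(2,j)·(9−j)!.
Computing: 362880 − 80640 + 5040 = 287280.

287280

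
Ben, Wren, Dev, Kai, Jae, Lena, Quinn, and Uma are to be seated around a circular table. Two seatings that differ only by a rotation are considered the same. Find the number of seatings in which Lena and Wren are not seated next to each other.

Without the restriction there are (7)! = 5040 seatings.
Those with Lena next to Wren: fuse the pair into one unit and seat 7 units around a circle — 2·(6)! = 1440.
Subtracting, 5040 − 1440 = 3600.

3600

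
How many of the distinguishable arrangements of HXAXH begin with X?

Fix X in the first position and arrange the remaining 4 letters.
Those 4 letters have H appearing twice, giving (4)!/(2!) = 12.

12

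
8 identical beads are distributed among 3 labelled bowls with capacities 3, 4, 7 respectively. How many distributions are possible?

By stars and bars, unrestricted non-negative solutions to x_1+…+x_3 = 8 number C(8+2,2) = 45.
Subtract solutions that violate a single cap (substitute x_i' = x_i − (cap_i+1)): x_1 ≥ 4 gives C(6,2) = 15; x_2 ≥ 5 gives C(5,2) = 10; x_3 ≥ 8 gives C(2,2) = 1. Together 26.
No two caps can be exceeded simultaneously, so the pair terms are all 0.
By inclusion–exclusion the count is 45 − 26 + 0 = 19.

19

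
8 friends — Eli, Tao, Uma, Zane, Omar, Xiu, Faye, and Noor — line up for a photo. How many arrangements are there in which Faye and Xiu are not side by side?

30240

Of the 8! = 40320 arrangements, those with Faye and Xiu adjacent number 2 × 7! = 10080 (treat the pair as a block with 2 internal orders).
So 40320 − 10080 = 30240 arrangements keep them apart.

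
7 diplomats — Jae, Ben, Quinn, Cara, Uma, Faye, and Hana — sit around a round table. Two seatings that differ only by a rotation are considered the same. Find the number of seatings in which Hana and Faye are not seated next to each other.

Without the restriction there are (6)! = 720 seatings.
Those with Hana next to Faye: fuse the pair into one unit and seat 6 units around a circle — 2·(5)! = 240.
Subtracting, 720 − 240 = 480.

480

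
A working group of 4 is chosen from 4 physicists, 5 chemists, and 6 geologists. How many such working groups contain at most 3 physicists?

1364

Split by how many physicists are chosen (0 through 3).
Sum: C(4,0)·C(11,4) + C(4,1)·C(11,3) + C(4,2)·C(11,2) + C(4,3)·C(11,1) = 330 + 660 + 330 + 44 = 1364.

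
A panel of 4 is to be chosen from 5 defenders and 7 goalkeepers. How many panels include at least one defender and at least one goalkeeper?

Total 4-person selections from all 12: C(12,4) = 495.
Selections missing a whole group: no defenders → C(7,4) = 35; no goalkeepers → C(5,4) = 5.
Both groups omitted at once is impossible, so 495 − 40 = 455.

455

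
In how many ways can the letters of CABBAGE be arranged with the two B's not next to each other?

900

Total arrangements of CABBAGE: 7!/(2!·2!) = 1260.
Arrangements with the B's together: treat BB as one letter, giving (6)!/(2!) = 360.
Subtracting, 1260 − 360 = 900 arrangements keep the B's apart.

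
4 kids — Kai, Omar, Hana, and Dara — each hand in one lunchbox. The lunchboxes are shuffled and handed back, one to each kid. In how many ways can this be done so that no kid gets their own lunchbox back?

Count assignments avoiding every fixed point. For any j of the 4 kids fixed to their own lunchbox, the other 4−j can be arranged in (4−j)! ways.
By inclusion–exclusion this is Σ_{j=0}^{4} (−1)^j C(4,j)·(4−j)!.
Computing: 24 − 24 + 12 − 4 + 1 = 9.

9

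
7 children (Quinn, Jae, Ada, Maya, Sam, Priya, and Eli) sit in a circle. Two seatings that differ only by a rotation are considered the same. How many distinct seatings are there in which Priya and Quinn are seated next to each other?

240

Glue Priya and Quinn into a block (2 internal orders). Seating 6 units around a circle gives (5)! arrangements.
So 2 × (5)! = 2 × 120 = 240.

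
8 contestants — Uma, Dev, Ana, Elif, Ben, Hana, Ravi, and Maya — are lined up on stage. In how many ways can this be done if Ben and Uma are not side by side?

30240

There are 8! = 40320 arrangements in all. If Ben and Uma are adjacent, merging them into one block gives 2·(7)! = 10080 arrangements.
Complementary counting: 40320 − 10080 = 30240.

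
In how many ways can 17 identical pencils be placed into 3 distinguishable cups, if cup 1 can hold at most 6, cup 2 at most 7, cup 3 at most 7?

Without the upper bounds there are C(19,2) = 171 ways to split 17 among 3 cups.
Subtract solutions that violate a single cap (substitute x_i' = x_i − (cap_i+1)): x_1 ≥ 7 gives C(12,2) = 66; x_2 ≥ 8 gives C(11,2) = 55; x_3 ≥ 8 gives C(11,2) = 55. Together 176.
Add back pairs where two caps are both exceeded: 6 + 6 + 3 = 15.
By inclusion–exclusion the count is 171 − 176 + 15 = 10.

10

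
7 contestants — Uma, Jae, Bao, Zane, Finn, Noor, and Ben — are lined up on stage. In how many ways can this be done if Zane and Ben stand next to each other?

Glue Zane and Ben into one block (2 internal orders), leaving 6 units to arrange in a row.
So the count is 2·(6)! = 1440.

1440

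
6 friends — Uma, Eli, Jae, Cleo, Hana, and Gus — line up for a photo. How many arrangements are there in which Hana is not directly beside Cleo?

480

Of the 6! = 720 arrangements, those with Hana and Cleo adjacent number 2 × 5! = 240 (treat the pair as a block with 2 internal orders).
So 720 − 240 = 480 arrangements keep them apart.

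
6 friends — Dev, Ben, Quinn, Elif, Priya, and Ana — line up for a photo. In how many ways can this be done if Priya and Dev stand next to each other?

240

Treat {Priya, Dev} as a single unit. There are 5 units to order, and the pair itself can be ordered 2 ways.
That gives 2 × 5! = 2 × 120 = 240.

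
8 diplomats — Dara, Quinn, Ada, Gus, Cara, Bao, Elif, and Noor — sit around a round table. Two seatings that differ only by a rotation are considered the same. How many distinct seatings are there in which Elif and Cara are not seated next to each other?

3600

Without the restriction there are (7)! = 5040 seatings.
Those with Elif next to Cara: fuse the pair into one unit and seat 7 units around a circle — 2·(6)! = 1440.
Subtracting, 5040 − 1440 = 3600.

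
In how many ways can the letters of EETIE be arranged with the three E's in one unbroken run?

6

Treat the 3 copies of E as a single block. The multiset to arrange is then {EEE, I, T}, 3 items in all.
All 3 items are distinct, so there are (3)! = 6 arrangements.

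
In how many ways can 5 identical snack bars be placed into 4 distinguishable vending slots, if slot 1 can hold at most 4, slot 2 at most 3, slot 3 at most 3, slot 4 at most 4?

Without the upper bounds there are C(8,3) = 56 ways to split 5 among 4 vending slots.
Subtract solutions that violate a single cap (substitute x_i' = x_i − (cap_i+1)): x_1 ≥ 5 gives C(3,3) = 1; x_2 ≥ 4 gives C(4,3) = 4; x_3 ≥ 4 gives C(4,3) = 4; x_4 ≥ 5 gives C(3,3) = 1. Together 10.
No two caps can be exceeded simultaneously, so the pair terms are all 0.
By inclusion–exclusion the count is 56 − 10 + 0 = 46.

46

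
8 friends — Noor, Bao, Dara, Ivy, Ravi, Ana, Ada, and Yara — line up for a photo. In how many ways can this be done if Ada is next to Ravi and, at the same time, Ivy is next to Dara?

Treat {Ada,Ravi} as one block (2 orders) and {Ivy,Dara} as another (2 orders).
That leaves 6 units to arrange: 2 × 2 × 6! = 4 × 720 = 2880.

2880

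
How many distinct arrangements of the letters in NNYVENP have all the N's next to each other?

120

Treat the 3 copies of N as a single block. The multiset to arrange is then {NNN, E, P, V, Y}, 5 items in all.
All 5 items are distinct, so there are (5)! = 120 arrangements.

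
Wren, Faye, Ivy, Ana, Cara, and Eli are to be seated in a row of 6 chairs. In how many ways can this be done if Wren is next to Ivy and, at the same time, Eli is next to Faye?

96

Treat {Wren,Ivy} as one block (2 orders) and {Eli,Faye} as another (2 orders).
That leaves 4 units to arrange: 2 × 2 × 4! = 4 × 24 = 96.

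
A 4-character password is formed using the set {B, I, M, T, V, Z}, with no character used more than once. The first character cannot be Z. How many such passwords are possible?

The first character has 6−1 = 5 choices (anything except Z).
The remaining 3 characters are filled from the other 5 symbols without repetition: 5 × 4 × 3 = 60.
Total: 5 × 60 = 300.

300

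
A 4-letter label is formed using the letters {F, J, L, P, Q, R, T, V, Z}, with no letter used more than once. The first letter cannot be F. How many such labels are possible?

The first letter has 9−1 = 8 choices (anything except F).
The remaining 3 letters are filled from the other 8 symbols without repetition: 8 × 7 × 6 = 336.
Total: 8 × 336 = 2688.

2688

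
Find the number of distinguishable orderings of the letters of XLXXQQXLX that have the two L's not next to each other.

588

Total arrangements of XLXXQQXLX: 9!/(5!·2!·2!) = 756.
Arrangements with the L's together: treat LL as one letter, giving (8)!/(5!·2!) = 168.
Subtracting, 756 − 168 = 588 arrangements keep the L's apart.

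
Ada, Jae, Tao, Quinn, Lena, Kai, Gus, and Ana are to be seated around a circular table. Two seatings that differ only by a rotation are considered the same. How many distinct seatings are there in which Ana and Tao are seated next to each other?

Treat {Ana, Tao} as one unit (2 internal orders) and seat the resulting 7 units around the table: (6)! circular arrangements.
So 2 × (6)! = 2 × 720 = 1440.

1440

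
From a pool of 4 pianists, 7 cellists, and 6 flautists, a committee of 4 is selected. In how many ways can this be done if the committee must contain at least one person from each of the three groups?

Unrestricted: C(17,4) = 2380 ways to pick any 4 of the 17.
Selections missing a whole group: no pianists → C(13,4) = 715; no cellists → C(10,4) = 210; no flautists → C(11,4) = 330.
Add back selections omitting two groups (i.e. drawn from a single group): C(4,4) + C(7,4) + C(6,4) = 51.
By inclusion–exclusion: 2380 − 1255 + 51 = 1176.

1176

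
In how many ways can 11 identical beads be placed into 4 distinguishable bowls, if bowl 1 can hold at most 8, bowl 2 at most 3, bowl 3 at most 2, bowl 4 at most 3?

Without the upper bounds there are C(14,3) = 364 ways to split 11 among 4 bowls.
Subtract solutions that violate a single cap (substitute x_i' = x_i − (cap_i+1)): x_1 ≥ 9 gives C(5,3) = 10; x_2 ≥ 4 gives C(10,3) = 120; x_3 ≥ 3 gives C(11,3) = 165; x_4 ≥ 4 gives C(10,3) = 120. Together 415.
Add back pairs where two caps are both exceeded: 0 + 0 + 0 + 35 + 20 + 35 = 90.
Subtract triples: 0 + 0 + 0 + 1 = 1.
By inclusion–exclusion the count is 364 − 415 + 90 − 1 = 38.

38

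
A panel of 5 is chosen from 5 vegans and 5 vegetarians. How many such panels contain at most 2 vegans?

Split by how many vegans are chosen (0 through 2).
Sum: C(5,0)·C(5,5) + C(5,1)·C(5,4) + C(5,2)·C(5,3) = 1 + 25 + 100 = 126.

126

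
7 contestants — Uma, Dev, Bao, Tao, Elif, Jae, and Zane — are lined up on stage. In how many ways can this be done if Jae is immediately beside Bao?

1440

Glue Jae and Bao into one block (2 internal orders), leaving 6 units to arrange in a row.
That gives 2 × 6! = 2 × 720 = 1440.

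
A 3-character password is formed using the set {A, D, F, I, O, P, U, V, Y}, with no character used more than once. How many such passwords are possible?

504

This is a permutation of 3 out of 9: P(9,3) = 9!/6!.
9 × 8 × 7 = 504.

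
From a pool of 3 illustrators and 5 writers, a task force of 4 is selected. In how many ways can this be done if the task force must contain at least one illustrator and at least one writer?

65

Unrestricted: C(8,4) = 70 ways to pick any 4 of the 8.
Subtract selections that omit an entire group: no illustrators → C(5,4) = 5; no writers → C(3,4) = 0.
Both groups omitted at once is impossible, so 70 − 5 = 65.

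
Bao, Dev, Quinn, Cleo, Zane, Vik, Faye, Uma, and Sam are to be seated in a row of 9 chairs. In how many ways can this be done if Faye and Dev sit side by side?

Glue Faye and Dev into one block (2 internal orders), leaving 8 units to arrange in a row.
That gives 2 × 8! = 2 × 40320 = 80640.

80640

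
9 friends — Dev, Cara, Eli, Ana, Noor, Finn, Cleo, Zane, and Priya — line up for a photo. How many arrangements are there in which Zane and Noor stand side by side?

80640

Glue Zane and Noor into one block (2 internal orders), leaving 8 units to arrange in a row.
So the count is 2·(8)! = 80640.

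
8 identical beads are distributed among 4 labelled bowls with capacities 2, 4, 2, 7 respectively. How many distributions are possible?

Ignoring the caps, the number of non-negative solutions to x_1+…+x_4 = 8 is C(11,3) = 165.
Subtract solutions that violate a single cap (substitute x_i' = x_i − (cap_i+1)): x_1 ≥ 3 gives C(8,3) = 56; x_2 ≥ 5 gives C(6,3) = 20; x_3 ≥ 3 gives C(8,3) = 56; x_4 ≥ 8 gives C(3,3) = 1. Together 133.
Add back pairs where two caps are both exceeded: 1 + 10 + 0 + 1 + 0 + 0 = 12.
By inclusion–exclusion the count is 165 − 133 + 12 = 44.

44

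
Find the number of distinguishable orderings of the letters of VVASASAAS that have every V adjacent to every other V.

Treat the 2 copies of V as a single block. The multiset to arrange is then {VV, A, A, A, A, S, S, S}, 8 items in all.
That gives (8)!/(4!·3!) = 280 arrangements.

280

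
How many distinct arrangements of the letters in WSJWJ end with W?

With the last slot taken by W, it remains to arrange the other 4 letters (SJWJ).
Those 4 letters have J appearing twice, giving (4)!/(2!) = 12.

12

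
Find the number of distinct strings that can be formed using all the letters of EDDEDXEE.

280

The 8 letters of EDDEDXEE have repeats: D appearing 3 times and E appearing 4 times.
The number of distinct arrangements is 8!/(4!·3!) = 40320/144 = 280.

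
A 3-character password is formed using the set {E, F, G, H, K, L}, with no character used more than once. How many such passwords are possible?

120

Choose and order 3 of the 6 symbols: the first character has 6 options, the next 5, then 4.
That product is 6 × 5 × 4 = 120.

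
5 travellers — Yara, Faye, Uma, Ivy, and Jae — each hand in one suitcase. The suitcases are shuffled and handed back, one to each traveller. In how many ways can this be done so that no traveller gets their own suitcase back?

44

Count assignments avoiding every fixed point. For any j of the 5 travellers fixed to their own suitcase, the other 5−j can be arranged in (5−j)! ways.
By inclusion–exclusion this is Σ_{j=0}^{5} (−1)^j C(5,j)·(5−j)!.
Computing: 120 − 120 + 60 − 20 + 5 − 1 = 44.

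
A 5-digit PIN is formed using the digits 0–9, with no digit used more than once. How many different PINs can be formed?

Choose and order 5 of the 10 symbols: the first digit has 10 options, the next 9, and so on down to 6.
10 × 9 × 8 × 7 × 6 = 30240.

30240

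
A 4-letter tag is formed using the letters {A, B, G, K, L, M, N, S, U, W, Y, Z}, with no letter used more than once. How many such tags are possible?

11880

This is a permutation of 4 out of 12: P(12,4) = 12!/8!.
12 × 11 × 10 × 9 = 11880.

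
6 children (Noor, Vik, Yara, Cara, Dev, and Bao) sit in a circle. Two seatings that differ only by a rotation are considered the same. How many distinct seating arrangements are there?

120

Around a circle, 6 distinct people have 6!/6 = (5)! = 120 rotationally distinct seatings.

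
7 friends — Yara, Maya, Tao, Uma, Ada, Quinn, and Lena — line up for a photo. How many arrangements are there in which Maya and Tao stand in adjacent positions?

1440

Place the 5 others and the Maya-Tao pair as 6 objects in a line; the pair has 2 internal arrangements.
So the count is 2·(6)! = 1440.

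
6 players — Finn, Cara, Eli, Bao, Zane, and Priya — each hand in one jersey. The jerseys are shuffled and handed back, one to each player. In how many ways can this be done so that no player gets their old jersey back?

265

This is the derangement count D_6: permutations of 6 items with no fixed point.
By inclusion–exclusion this is Σ_{j=0}^{6} (−1)^j C(6,j)·(6−j)!.
Computing: 720 − 720 + 360 − 120 + 30 − 6 + 1 = 265.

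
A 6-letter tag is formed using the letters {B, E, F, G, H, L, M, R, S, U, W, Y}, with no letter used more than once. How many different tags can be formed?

With no repetition, fill the 6 letters in order: 12 choices, then 11, down to 7.
That product is 12 × 11 × 10 × 9 × 8 × 7 = 665280.

665280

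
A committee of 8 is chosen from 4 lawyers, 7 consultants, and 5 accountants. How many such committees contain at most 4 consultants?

10845

Split by how many consultants are chosen (0 through 4).
Sum: C(7,0)·C(9,8) + C(7,1)·C(9,7) + C(7,2)·C(9,6) + C(7,3)·C(9,5) + C(7,4)·C(9,4) = 9 + 252 + 1764 + 4410 + 4410 = 10845.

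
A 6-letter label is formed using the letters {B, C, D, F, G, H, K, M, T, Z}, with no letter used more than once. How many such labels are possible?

Choose and order 6 of the 10 symbols: the first letter has 10 options, the next 9, and so on down to 5.
10 × 9 × 8 × 7 × 6 × 5 = 151200.

151200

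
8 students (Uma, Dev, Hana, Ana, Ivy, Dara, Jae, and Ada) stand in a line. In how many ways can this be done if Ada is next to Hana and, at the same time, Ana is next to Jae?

Treat {Ada,Hana} as one block (2 orders) and {Ana,Jae} as another (2 orders).
That leaves 6 units to arrange: 2 × 2 × 6! = 4 × 720 = 2880.

2880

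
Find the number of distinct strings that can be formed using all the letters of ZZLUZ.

ZZLUZ has 5 letters with Z appearing 3 times.
Dividing 5! = 120 by 3! = 6 for the repeated letters gives 20.

20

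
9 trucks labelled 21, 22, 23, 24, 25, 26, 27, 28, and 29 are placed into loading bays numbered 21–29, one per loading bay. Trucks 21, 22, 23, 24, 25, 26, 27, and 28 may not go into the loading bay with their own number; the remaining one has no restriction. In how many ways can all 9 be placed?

148329

Let Aᵢ (for 21 ≤ i ≤ 28) be the placements that put truck i in its forbidden loading bay. Any j of these fix j positions, leaving (9−j)! ways to fill the rest, and there are C(8,j) ways to pick which j.
By inclusion–exclusion, the number of valid placements is Σ_{j=0}^{8} (−1)^j C(8,j)·(9−j)!.
Computing: 362880 − 322560 + 141120 − 40320 + 8400 − 1344 + 168 − 16 + 1 = 148329.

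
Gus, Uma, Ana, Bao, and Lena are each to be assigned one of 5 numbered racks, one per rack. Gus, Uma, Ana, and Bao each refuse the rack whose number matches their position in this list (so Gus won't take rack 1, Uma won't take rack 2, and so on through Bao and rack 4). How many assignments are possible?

53

Let Aᵢ (for 1 ≤ i ≤ 4) be the placements that put person i in their forbidden rack. Any j of these fix j positions, leaving (5−j)! ways to fill the rest, and there are C(4,j) ways to pick which j.
By inclusion–exclusion, the number of valid placements is Σ_{j=0}^{4} (−1)^j C(4,j)·(5−j)!.
Computing: 120 − 96 + 36 − 8 + 1 = 53.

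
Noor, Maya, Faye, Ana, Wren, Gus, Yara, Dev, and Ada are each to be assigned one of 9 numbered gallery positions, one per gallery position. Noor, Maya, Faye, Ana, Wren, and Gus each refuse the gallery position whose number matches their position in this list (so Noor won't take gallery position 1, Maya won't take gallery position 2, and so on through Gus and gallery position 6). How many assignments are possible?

Let Aᵢ (for 1 ≤ i ≤ 6) be the placements that put person i in their forbidden gallery position. Any j of these fix j positions, leaving (9−j)! ways to fill the rest, and there are C(6,j) ways to pick which j.
By inclusion–exclusion, the number of valid placements is Σ_{j=0}^{6} (−1)^j C(6,j)·(9−j)!.
Computing: 362880 − 241920 + 75600 − 14400 + 1800 − 144 + 6 = 183822.

183822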